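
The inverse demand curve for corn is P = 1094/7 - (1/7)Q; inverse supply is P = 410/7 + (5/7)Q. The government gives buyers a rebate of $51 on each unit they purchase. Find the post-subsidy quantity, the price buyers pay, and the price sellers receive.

Q' = 173.5; buyers pay $131.5; sellers receive $182.5

Pre-subsidy: 1094/7 - (1/7)Q = 410/7 + (5/7)Q gives Q* = 114 and P* = 140.
With the rebate, buyers effectively pay Pb = Ps − 51, where Ps is the price sellers receive.
On the curves, Pb = 1094/7 - (1/7)Q and Ps = 410/7 + (5/7)Q; the wedge Ps − Pb = 51 gives 410/7 + (5/7)Q − (1094/7 - (1/7)Q) = 51, so Q' = 173.5.
Then Pb = 1094/7 − (1/7)·173.5 = 131.5 and Ps = 410/7 + (5/7)·173.5 = 182.5.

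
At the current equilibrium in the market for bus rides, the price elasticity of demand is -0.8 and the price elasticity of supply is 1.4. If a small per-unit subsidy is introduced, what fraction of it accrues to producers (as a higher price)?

For a small subsidy around the equilibrium, the benefit split depends on the relative slopes, which at a point are proportional to the elasticities.
Buyer share = εs/(εs + |εd|) = 1.4/(1.4 + 0.8) = 7/11; seller share = |εd|/(εs + |εd|) = 4/11.
So producers capture 4/11 of the subsidy.

Producer share = 4/11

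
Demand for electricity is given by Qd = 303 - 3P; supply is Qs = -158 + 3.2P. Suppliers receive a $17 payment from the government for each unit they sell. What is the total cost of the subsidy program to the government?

Government cost = 55998/31

Pre-subsidy: 303 - 3P = -158 + 3.2P gives P* = 2305/31, Q* = 2478/31.
With the subsidy, sellers receive Ps = Pb + 17 for each unit, where Pb is the price buyers pay.
Supply in terms of Pb becomes Qs = -158 + 3.2(Pb + 17) = -103.6 + 3.2Pb. Setting this equal to demand: 303 - 3Pb = -103.6 + 3.2Pb, so Pb = 2033/31.
Sellers receive Ps = 2033/31 + 17 = 2560/31; Q' = 303 − 3·(2033/31) = 3294/31.
Government outlay = subsidy × quantity = 17 × 3294/31 = 55998/31.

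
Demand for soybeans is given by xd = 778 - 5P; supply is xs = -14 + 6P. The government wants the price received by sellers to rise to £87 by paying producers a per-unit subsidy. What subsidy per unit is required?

Required subsidy s = £33 per unit

At a seller price of 87, quantity supplied is -14 + 6·87 = 508.
Buyers absorb 508 only when they pay Pb with 778 − 5·Pb = 508, i.e. Pb = 54.
s = Ps − Pb = 87 − 54 = 33.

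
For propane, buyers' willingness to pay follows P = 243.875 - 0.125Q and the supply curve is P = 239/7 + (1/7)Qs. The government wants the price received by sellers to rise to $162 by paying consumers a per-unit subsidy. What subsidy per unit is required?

At a seller price of 162, quantity supplied is -239 + 7·162 = 895.
Buyers absorb 895 only when they pay Pb = 243.875 − 0.125·895 = 132.
s = Ps − Pb = 162 − 132 = 30.

Required subsidy s = $30 per unit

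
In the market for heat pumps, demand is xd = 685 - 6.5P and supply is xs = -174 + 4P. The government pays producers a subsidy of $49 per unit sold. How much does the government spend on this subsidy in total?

Pre-subsidy: 685 - 6.5P = -174 + 4P gives P* = 1718/21, x* = 3218/21.
With the subsidy, sellers receive Ps = Pb + 49 for each unit, where Pb is the price buyers pay.
Supply in terms of Pb becomes xs = -174 + 4(Pb + 49) = 22 + 4Pb. Setting this equal to demand: 685 - 6.5Pb = 22 + 4Pb, so Pb = 442/7.
Sellers receive Ps = 442/7 + 49 = 785/7; x' = 685 − 6.5·(442/7) = 1922/7.
Government outlay = subsidy × quantity = 49 × 1922/7 = 13454.

Government cost = $13454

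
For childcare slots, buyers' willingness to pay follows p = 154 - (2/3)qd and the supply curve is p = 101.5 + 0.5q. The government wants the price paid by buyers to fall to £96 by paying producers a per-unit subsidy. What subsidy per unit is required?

At a buyer price of 96, quantity demanded is 231 − 1.5·96 = 87.
Sellers supply 87 only when they receive ps = 101.5 + 0.5·87 = 145.
s = ps − pb = 145 − 96 = 49.

Required subsidy s = £49 per unit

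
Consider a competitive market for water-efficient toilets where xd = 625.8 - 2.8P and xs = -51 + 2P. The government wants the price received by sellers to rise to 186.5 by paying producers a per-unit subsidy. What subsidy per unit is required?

At a seller price of 186.5, quantity supplied is -51 + 2·186.5 = 322.
Buyers absorb 322 only when they pay Pb with 625.8 − 2.8·Pb = 322, i.e. Pb = 108.5.
s = Ps − Pb = 186.5 − 108.5 = 78.

Required subsidy s = 78 per unit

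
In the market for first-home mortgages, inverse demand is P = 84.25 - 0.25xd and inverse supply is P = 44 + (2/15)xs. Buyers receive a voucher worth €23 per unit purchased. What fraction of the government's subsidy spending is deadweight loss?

Pre-subsidy: 84.25 - 0.25x = 44 + (2/15)x gives x* = 105 and P* = 58.
With the rebate, buyers effectively pay Pb = Ps − 23, where Ps is the price sellers receive.
On the curves, Pb = 84.25 - 0.25x and Ps = 44 + (2/15)x; the wedge Ps − Pb = 23 gives 44 + (2/15)x − (84.25 - 0.25x) = 23, so x' = 165.
Then Pb = 84.25 − 0.25·165 = 43 and Ps = 44 + (2/15)·165 = 66.
ΔCS = ½(105 + 165)(58 − 43) = 2025; ΔPS = ½(105 + 165)(66 − 58) = 1080.
Government spending = 23 × 165 = 3795.
DWL = ½ × 23 × (165 − 105) = 690; fraction = 690 / 3795 = 2/11.

DWL / government spending = 2/11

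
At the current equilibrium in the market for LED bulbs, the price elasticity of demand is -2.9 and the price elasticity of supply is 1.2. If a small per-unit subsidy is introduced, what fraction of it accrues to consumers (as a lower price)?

For a small subsidy around the equilibrium, the benefit split depends on the relative slopes, which at a point are proportional to the elasticities.
Buyer share = εs/(εs + |εd|) = 1.2/(1.2 + 2.9) = 12/41; seller share = |εd|/(εs + |εd|) = 29/41.

Consumer share = 12/41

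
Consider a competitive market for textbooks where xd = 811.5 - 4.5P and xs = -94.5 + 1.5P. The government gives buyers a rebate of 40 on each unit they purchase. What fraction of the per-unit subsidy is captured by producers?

Producer share = 0.75

Pre-subsidy: 811.5 - 4.5P = -94.5 + 1.5P gives P* = 151, x* = 132.
With the rebate, buyers effectively pay Pb = Ps − 40, where Ps is the price sellers receive.
Demand in terms of Ps becomes xd = 811.5 − 4.5(Ps − 40) = 991.5 - 4.5Ps. Setting this equal to supply: 991.5 - 4.5Ps = -94.5 + 1.5Ps, so Ps = 181.
Buyers pay Pb = 181 − 40 = 141; x' = -94.5 + 1.5·181 = 177.
Buyers' price falls by P* − Pb = 151 − 141 = 10; sellers' price rises by Ps − P* = 181 − 151 = 30.
So producers capture 30/40 = 0.75 of each unit of subsidy.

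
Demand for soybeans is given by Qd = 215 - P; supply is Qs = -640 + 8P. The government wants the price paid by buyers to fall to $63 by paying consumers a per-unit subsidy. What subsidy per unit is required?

Required subsidy s = $36 per unit

At a buyer price of 63, quantity demanded is 215 − 1·63 = 152.
Sellers supply 152 only when they receive Ps with -640 + 8·Ps = 152, i.e. Ps = 99.
s = Ps − Pb = 99 − 63 = 36.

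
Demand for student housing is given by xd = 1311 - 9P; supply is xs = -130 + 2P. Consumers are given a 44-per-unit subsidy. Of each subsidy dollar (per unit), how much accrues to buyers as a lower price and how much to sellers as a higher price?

Pre-subsidy: 1311 - 9P = -130 + 2P gives P* = 131, x* = 132.
With the rebate, buyers effectively pay Pb = Ps − 44, where Ps is the price sellers receive.
Demand in terms of Ps becomes xd = 1311 − 9(Ps − 44) = 1707 - 9Ps. Setting this equal to supply: 1707 - 9Ps = -130 + 2Ps, so Ps = 167.
Buyers pay Pb = 167 − 44 = 123; x' = -130 + 2·167 = 204.
Buyers' price falls by P* − Pb = 131 − 123 = 8; sellers' price rises by Ps − P* = 167 − 131 = 36.

Buyers gain 8 per unit; sellers gain 36 per unit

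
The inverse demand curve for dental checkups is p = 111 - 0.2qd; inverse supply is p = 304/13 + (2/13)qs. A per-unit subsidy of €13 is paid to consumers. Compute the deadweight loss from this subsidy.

Deadweight loss = 10985/46

Pre-subsidy: 111 - 0.2q = 304/13 + (2/13)q gives q* = 5695/23 and p* = 1414/23.
With the rebate, buyers effectively pay pb = ps − 13, where ps is the price sellers receive.
On the curves, pb = 111 - 0.2q and ps = 304/13 + (2/13)q; the wedge ps − pb = 13 gives 304/13 + (2/13)q − (111 - 0.2q) = 13, so q' = 6540/23.
Then pb = 111 − 0.2·(6540/23) = 1245/23 and ps = 304/13 + (2/13)·(6540/23) = 1544/23.
The subsidy expands output by 6540/23 − 5695/23 = 845/23 past the efficient level; on those units the gap between marginal cost and willingness to pay runs from 0 up to 13.
DWL = ½ × 13 × 845/23 = 10985/46.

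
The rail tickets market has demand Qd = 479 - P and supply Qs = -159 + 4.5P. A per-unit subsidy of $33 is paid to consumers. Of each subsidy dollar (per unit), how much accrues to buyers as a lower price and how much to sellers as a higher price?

Pre-subsidy: 479 - P = -159 + 4.5P gives P* = 116, Q* = 363.
With the rebate, buyers effectively pay Pb = Ps − 33, where Ps is the price sellers receive.
Demand in terms of Ps becomes Qd = 479 − 1(Ps − 33) = 512 - Ps. Setting this equal to supply: 512 - Ps = -159 + 4.5Ps, so Ps = 122.
Buyers pay Pb = 122 − 33 = 89; Q' = -159 + 4.5·122 = 390.
Buyers' price falls by P* − Pb = 116 − 89 = 27; sellers' price rises by Ps − P* = 122 − 116 = 6.

Buyers gain $27 per unit; sellers gain $6 per unit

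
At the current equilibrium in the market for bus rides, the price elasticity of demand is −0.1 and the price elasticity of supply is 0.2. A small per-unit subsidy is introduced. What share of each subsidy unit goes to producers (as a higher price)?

For a small subsidy around the equilibrium, the benefit split depends on the relative slopes, which at a point are proportional to the elasticities.
Buyer share = εs/(εs + |εd|) = 0.2/(0.2 + 0.1) = 2/3; seller share = |εd|/(εs + |εd|) = 1/3.
So producers capture 1/3 of the subsidy.

Producer share = 1/3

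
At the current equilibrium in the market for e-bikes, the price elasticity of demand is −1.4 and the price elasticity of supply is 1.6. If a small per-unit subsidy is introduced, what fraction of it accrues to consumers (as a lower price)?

For a small subsidy around the equilibrium, the benefit split depends on the relative slopes, which at a point are proportional to the elasticities.
Buyer share = εs/(εs + |εd|) = 1.6/(1.6 + 1.4) = 8/15; seller share = |εd|/(εs + |εd|) = 7/15.

Consumer share = 8/15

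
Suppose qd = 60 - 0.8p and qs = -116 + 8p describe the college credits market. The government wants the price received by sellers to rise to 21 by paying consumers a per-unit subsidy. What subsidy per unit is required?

Required subsidy s = 11 per unit

At a seller price of 21, quantity supplied is -116 + 8·21 = 52.
Buyers absorb 52 only when they pay pb with 60 − 0.8·pb = 52, i.e. pb = 10.
s = ps − pb = 21 − 10 = 11.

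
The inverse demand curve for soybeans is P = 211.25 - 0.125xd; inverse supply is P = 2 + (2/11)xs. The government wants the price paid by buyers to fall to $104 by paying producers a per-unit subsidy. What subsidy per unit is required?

At a buyer price of 104, quantity demanded is 1690 − 8·104 = 858.
Sellers supply 858 only when they receive Ps = 2 + (2/11)·858 = 158.
s = Ps − Pb = 158 − 104 = 54.

Required subsidy s = $54 per unit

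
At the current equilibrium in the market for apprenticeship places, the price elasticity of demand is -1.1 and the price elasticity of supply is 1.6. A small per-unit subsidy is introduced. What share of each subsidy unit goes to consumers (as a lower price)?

Consumer share = 16/27

For a small subsidy around the equilibrium, the benefit split depends on the relative slopes, which at a point are proportional to the elasticities.
Buyer share = εs/(εs + |εd|) = 1.6/(1.6 + 1.1) = 16/27; seller share = |εd|/(εs + |εd|) = 11/27.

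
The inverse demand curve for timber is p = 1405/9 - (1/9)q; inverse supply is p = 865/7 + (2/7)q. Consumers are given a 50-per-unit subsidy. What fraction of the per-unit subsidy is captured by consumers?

Consumer share = 0.28

Pre-subsidy: 1405/9 - (1/9)q = 865/7 + (2/7)q gives q* = 82 and p* = 147.
With the rebate, buyers effectively pay pb = ps − 50, where ps is the price sellers receive.
On the curves, pb = 1405/9 - (1/9)q and ps = 865/7 + (2/7)q; the wedge ps − pb = 50 gives 865/7 + (2/7)q − (1405/9 - (1/9)q) = 50, so q' = 208.
Then pb = 1405/9 − (1/9)·208 = 133 and ps = 865/7 + (2/7)·208 = 183.
Buyers' price falls by p* − pb = 147 − 133 = 14; sellers' price rises by ps − p* = 183 − 147 = 36.
So consumers capture 14/50 = 0.28 of each unit of subsidy.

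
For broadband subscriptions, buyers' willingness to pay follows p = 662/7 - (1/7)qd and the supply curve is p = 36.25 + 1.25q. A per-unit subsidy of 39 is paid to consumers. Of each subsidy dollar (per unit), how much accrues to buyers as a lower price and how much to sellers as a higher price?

Buyers gain 4 per unit; sellers gain 35 per unit

Pre-subsidy: 662/7 - (1/7)q = 36.25 + 1.25q gives q* = 1633/39 and p* = 3455/39.
With the rebate, buyers effectively pay pb = ps − 39, where ps is the price sellers receive.
On the curves, pb = 662/7 - (1/7)q and ps = 36.25 + 1.25q; the wedge ps − pb = 39 gives 36.25 + 1.25q − (662/7 - (1/7)q) = 39, so q' = 2725/39.
Then pb = 662/7 − (1/7)·(2725/39) = 3299/39 and ps = 36.25 + 1.25·(2725/39) = 4820/39.
Buyers' price falls by p* − pb = 3455/39 − 3299/39 = 4; sellers' price rises by ps − p* = 4820/39 − 3455/39 = 35.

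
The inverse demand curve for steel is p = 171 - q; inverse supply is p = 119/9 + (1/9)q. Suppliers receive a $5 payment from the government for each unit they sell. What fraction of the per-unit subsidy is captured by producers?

Pre-subsidy: 171 - q = 119/9 + (1/9)q gives q* = 142 and p* = 29.
With the subsidy, sellers receive ps = pb + 5 for each unit, where pb is the price buyers pay.
On the curves, pb = 171 - q and ps = 119/9 + (1/9)q; the wedge ps − pb = 5 gives 119/9 + (1/9)q − (171 - q) = 5, so q' = 146.5.
Then pb = 171 − 1·146.5 = 24.5 and ps = 119/9 + (1/9)·146.5 = 29.5.
Buyers' price falls by p* − pb = 29 − 24.5 = 4.5; sellers' price rises by ps − p* = 29.5 − 29 = 0.5.
So producers capture 0.5/5 = 0.1 of each unit of subsidy.

Producer share = 0.1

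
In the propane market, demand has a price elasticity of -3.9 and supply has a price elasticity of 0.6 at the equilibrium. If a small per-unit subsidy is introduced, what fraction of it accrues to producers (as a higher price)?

For a small subsidy around the equilibrium, the benefit split depends on the relative slopes, which at a point are proportional to the elasticities.
Buyer share = εs/(εs + |εd|) = 0.6/(0.6 + 3.9) = 2/15; seller share = |εd|/(εs + |εd|) = 13/15.
So producers capture 13/15 of the subsidy.

Producer share = 13/15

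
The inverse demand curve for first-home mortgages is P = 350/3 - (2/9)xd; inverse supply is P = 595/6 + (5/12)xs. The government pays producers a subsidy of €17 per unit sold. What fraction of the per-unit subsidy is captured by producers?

Producer share = 15/23

Pre-subsidy: 350/3 - (2/9)x = 595/6 + (5/12)x gives x* = 630/23 and P* = 7630/69.
With the subsidy, sellers receive Ps = Pb + 17 for each unit, where Pb is the price buyers pay.
On the curves, Pb = 350/3 - (2/9)x and Ps = 595/6 + (5/12)x; the wedge Ps − Pb = 17 gives 595/6 + (5/12)x − (350/3 - (2/9)x) = 17, so x' = 54.
Then Pb = 350/3 − (2/9)·54 = 314/3 and Ps = 595/6 + (5/12)·54 = 365/3.
Buyers' price falls by P* − Pb = 7630/69 − 314/3 = 136/23; sellers' price rises by Ps − P* = 365/3 − 7630/69 = 255/23.
So producers capture (255/23)/17 = 15/23 of each unit of subsidy.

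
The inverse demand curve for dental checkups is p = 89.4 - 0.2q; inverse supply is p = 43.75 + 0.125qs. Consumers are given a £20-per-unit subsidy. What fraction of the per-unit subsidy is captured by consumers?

Consumer share = 8/13

Pre-subsidy: 89.4 - 0.2q = 43.75 + 0.125q gives q* = 1826/13 and p* = 797/13.
With the rebate, buyers effectively pay pb = ps − 20, where ps is the price sellers receive.
On the curves, pb = 89.4 - 0.2q and ps = 43.75 + 0.125q; the wedge ps − pb = 20 gives 43.75 + 0.125q − (89.4 - 0.2q) = 20, so q' = 202.
Then pb = 89.4 − 0.2·202 = 49 and ps = 43.75 + 0.125·202 = 69.
Buyers' price falls by p* − pb = 797/13 − 49 = 160/13; sellers' price rises by ps − p* = 69 − 797/13 = 100/13.
So consumers capture (160/13)/20 = 8/13 of each unit of subsidy.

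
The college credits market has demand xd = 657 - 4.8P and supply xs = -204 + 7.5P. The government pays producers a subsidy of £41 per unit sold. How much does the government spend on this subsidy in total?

Government cost = £18081

Pre-subsidy: 657 - 4.8P = -204 + 7.5P gives P* = 70, x* = 321.
With the subsidy, sellers receive Ps = Pb + 41 for each unit, where Pb is the price buyers pay.
Supply in terms of Pb becomes xs = -204 + 7.5(Pb + 41) = 103.5 + 7.5Pb. Setting this equal to demand: 657 - 4.8Pb = 103.5 + 7.5Pb, so Pb = 45.
Sellers receive Ps = 45 + 41 = 86; x' = 657 − 4.8·45 = 441.
Government outlay = subsidy × quantity = 41 × 441 = 18081.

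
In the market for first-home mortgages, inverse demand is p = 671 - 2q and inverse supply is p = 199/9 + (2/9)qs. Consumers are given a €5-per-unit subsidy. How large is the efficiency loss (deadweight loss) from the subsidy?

Deadweight loss = €5.625

Pre-subsidy: 671 - 2q = 199/9 + (2/9)q gives q* = 292 and p* = 87.
With the rebate, buyers effectively pay pb = ps − 5, where ps is the price sellers receive.
On the curves, pb = 671 - 2q and ps = 199/9 + (2/9)q; the wedge ps − pb = 5 gives 199/9 + (2/9)q − (671 - 2q) = 5, so q' = 294.25.
Then pb = 671 − 2·294.25 = 82.5 and ps = 199/9 + (2/9)·294.25 = 87.5.
The subsidy expands output by 294.25 − 292 = 2.25 past the efficient level; on those units the gap between marginal cost and willingness to pay runs from 0 up to 5.
DWL = ½ × 5 × 2.25 = 5.625.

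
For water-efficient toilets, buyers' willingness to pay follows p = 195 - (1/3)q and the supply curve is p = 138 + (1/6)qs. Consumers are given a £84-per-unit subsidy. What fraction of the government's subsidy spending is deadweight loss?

Pre-subsidy: 195 - (1/3)q = 138 + (1/6)q gives q* = 114 and p* = 157.
With the rebate, buyers effectively pay pb = ps − 84, where ps is the price sellers receive.
On the curves, pb = 195 - (1/3)q and ps = 138 + (1/6)q; the wedge ps − pb = 84 gives 138 + (1/6)q − (195 - (1/3)q) = 84, so q' = 282.
Then pb = 195 − (1/3)·282 = 101 and ps = 138 + (1/6)·282 = 185.
ΔCS = ½(114 + 282)(157 − 101) = 11088; ΔPS = ½(114 + 282)(185 − 157) = 5544.
Government spending = 84 × 282 = 23688.
DWL = ½ × 84 × (282 − 114) = 7056; fraction = 7056 / 23688 = 14/47.

DWL / government spending = 14/47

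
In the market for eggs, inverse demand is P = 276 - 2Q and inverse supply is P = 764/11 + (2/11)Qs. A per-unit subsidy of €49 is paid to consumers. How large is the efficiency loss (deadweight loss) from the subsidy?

Deadweight loss = 26411/48

Pre-subsidy: 276 - 2Q = 764/11 + (2/11)Q gives Q* = 284/3 and P* = 260/3.
With the rebate, buyers effectively pay Pb = Ps − 49, where Ps is the price sellers receive.
On the curves, Pb = 276 - 2Q and Ps = 764/11 + (2/11)Q; the wedge Ps − Pb = 49 gives 764/11 + (2/11)Q − (276 - 2Q) = 49, so Q' = 117.125.
Then Pb = 276 − 2·117.125 = 41.75 and Ps = 764/11 + (2/11)·117.125 = 90.75.
The subsidy expands output by 117.125 − 284/3 = 539/24 past the efficient level; on those units the gap between marginal cost and willingness to pay runs from 0 up to 49.
DWL = ½ × 49 × 539/24 = 26411/48.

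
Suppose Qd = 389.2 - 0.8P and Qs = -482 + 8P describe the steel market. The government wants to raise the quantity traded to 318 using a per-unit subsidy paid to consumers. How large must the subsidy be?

Required subsidy s = 11 per unit

At Q = 318, invert demand for the buyer price: Pb = (389.2 − 318)/0.8 = 89; invert supply for the seller price: Ps = (318 − (-482))/8 = 100.
The subsidy must fill the gap: s = Ps − Pb = 100 − 89 = 11.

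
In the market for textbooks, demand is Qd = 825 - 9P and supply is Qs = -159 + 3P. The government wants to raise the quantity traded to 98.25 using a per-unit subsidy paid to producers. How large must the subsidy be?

At Q = 98.25, invert demand for the buyer price: Pb = (825 − 98.25)/9 = 80.75; invert supply for the seller price: Ps = (98.25 − (-159))/3 = 85.75.
The subsidy must fill the gap: s = Ps − Pb = 85.75 − 80.75 = 5.

Required subsidy s = 5 per unit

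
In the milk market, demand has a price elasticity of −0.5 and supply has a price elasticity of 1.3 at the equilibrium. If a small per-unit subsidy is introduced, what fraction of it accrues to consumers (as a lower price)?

Consumer share = 13/18

For a small subsidy around the equilibrium, the benefit split depends on the relative slopes, which at a point are proportional to the elasticities.
Buyer share = εs/(εs + |εd|) = 1.3/(1.3 + 0.5) = 13/18; seller share = |εd|/(εs + |εd|) = 5/18.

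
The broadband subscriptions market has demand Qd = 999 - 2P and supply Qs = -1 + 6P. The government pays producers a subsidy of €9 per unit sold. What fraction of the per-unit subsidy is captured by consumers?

Consumer share = 0.75

Pre-subsidy: 999 - 2P = -1 + 6P gives P* = 125, Q* = 749.
With the subsidy, sellers receive Ps = Pb + 9 for each unit, where Pb is the price buyers pay.
Supply in terms of Pb becomes Qs = -1 + 6(Pb + 9) = 53 + 6Pb. Setting this equal to demand: 999 - 2Pb = 53 + 6Pb, so Pb = 118.25.
Sellers receive Ps = 118.25 + 9 = 127.25; Q' = 999 − 2·118.25 = 762.5.
Buyers' price falls by P* − Pb = 125 − 118.25 = 6.75; sellers' price rises by Ps − P* = 127.25 − 125 = 2.25.
So consumers capture 6.75/9 = 0.75 of each unit of subsidy.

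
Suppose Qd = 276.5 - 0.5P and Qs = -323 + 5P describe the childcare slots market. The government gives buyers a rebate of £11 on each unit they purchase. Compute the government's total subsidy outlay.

Pre-subsidy: 276.5 - 0.5P = -323 + 5P gives P* = 109, Q* = 222.
With the rebate, buyers effectively pay Pb = Ps − 11, where Ps is the price sellers receive.
Demand in terms of Ps becomes Qd = 276.5 − 0.5(Ps − 11) = 282 - 0.5Ps. Setting this equal to supply: 282 - 0.5Ps = -323 + 5Ps, so Ps = 110.
Buyers pay Pb = 110 − 11 = 99; Q' = -323 + 5·110 = 227.
Government outlay = subsidy × quantity = 11 × 227 = 2497.

Government cost = £2497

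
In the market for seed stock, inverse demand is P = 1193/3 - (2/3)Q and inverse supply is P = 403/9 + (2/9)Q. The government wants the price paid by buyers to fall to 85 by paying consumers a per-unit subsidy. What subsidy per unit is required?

At a buyer price of 85, quantity demanded is 596.5 − 1.5·85 = 469.
Sellers supply 469 only when they receive Ps = 403/9 + (2/9)·469 = 149.
s = Ps − Pb = 149 − 85 = 64.

Required subsidy s = 64 per unit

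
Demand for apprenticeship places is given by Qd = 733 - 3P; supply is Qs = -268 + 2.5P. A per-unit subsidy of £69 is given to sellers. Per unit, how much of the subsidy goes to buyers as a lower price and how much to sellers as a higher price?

Pre-subsidy: 733 - 3P = -268 + 2.5P gives P* = 182, Q* = 187.
With the subsidy, sellers receive Ps = Pb + 69 for each unit, where Pb is the price buyers pay.
Supply in terms of Pb becomes Qs = -268 + 2.5(Pb + 69) = -95.5 + 2.5Pb. Setting this equal to demand: 733 - 3Pb = -95.5 + 2.5Pb, so Pb = 1657/11.
Sellers receive Ps = 1657/11 + 69 = 2416/11; Q' = 733 − 3·(1657/11) = 3092/11.
Buyers' price falls by P* − Pb = 182 − 1657/11 = 345/11; sellers' price rises by Ps − P* = 2416/11 − 182 = 414/11.

Buyers gain 345/11 per unit; sellers gain 414/11 per unit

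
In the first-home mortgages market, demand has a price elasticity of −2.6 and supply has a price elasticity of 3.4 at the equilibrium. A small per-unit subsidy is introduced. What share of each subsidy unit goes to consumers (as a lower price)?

For a small subsidy around the equilibrium, the benefit split depends on the relative slopes, which at a point are proportional to the elasticities.
Buyer share = εs/(εs + |εd|) = 3.4/(3.4 + 2.6) = 17/30; seller share = |εd|/(εs + |εd|) = 13/30.

Consumer share = 17/30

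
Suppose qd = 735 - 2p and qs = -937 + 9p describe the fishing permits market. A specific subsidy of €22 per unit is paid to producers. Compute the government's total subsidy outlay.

Pre-subsidy: 735 - 2p = -937 + 9p gives p* = 152, q* = 431.
With the subsidy, sellers receive ps = pb + 22 for each unit, where pb is the price buyers pay.
Supply in terms of pb becomes qs = -937 + 9(pb + 22) = -739 + 9pb. Setting this equal to demand: 735 - 2pb = -739 + 9pb, so pb = 134.
Sellers receive ps = 134 + 22 = 156; q' = 735 − 2·134 = 467.
Government outlay = subsidy × quantity = 22 × 467 = 10274.

Government cost = €10274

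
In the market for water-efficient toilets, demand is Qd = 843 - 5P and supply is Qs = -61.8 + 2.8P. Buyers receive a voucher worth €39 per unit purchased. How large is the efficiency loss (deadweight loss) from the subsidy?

Deadweight loss = €1365

Pre-subsidy: 843 - 5P = -61.8 + 2.8P gives P* = 116, Q* = 263.
With the rebate, buyers effectively pay Pb = Ps − 39, where Ps is the price sellers receive.
Demand in terms of Ps becomes Qd = 843 − 5(Ps − 39) = 1038 - 5Ps. Setting this equal to supply: 1038 - 5Ps = -61.8 + 2.8Ps, so Ps = 141.
Buyers pay Pb = 141 − 39 = 102; Q' = -61.8 + 2.8·141 = 333.
The subsidy expands output by 333 − 263 = 70 past the efficient level; on those units the gap between marginal cost and willingness to pay runs from 0 up to 39.
DWL = ½ × 39 × 70 = 1365.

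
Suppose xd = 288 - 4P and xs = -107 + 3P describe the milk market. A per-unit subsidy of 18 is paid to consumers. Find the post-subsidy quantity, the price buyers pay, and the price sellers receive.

Pre-subsidy: 288 - 4P = -107 + 3P gives P* = 395/7, x* = 436/7.
With the rebate, buyers effectively pay Pb = Ps − 18, where Ps is the price sellers receive.
Demand in terms of Ps becomes xd = 288 − 4(Ps − 18) = 360 - 4Ps. Setting this equal to supply: 360 - 4Ps = -107 + 3Ps, so Ps = 467/7.
Buyers pay Pb = 467/7 − 18 = 341/7; x' = -107 + 3·(467/7) = 652/7.

x' = 652/7; buyers pay 341/7; sellers receive 467/7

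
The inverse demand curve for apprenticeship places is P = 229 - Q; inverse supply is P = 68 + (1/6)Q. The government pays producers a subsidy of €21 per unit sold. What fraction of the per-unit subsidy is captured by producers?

Producer share = 1/7

Pre-subsidy: 229 - Q = 68 + (1/6)Q gives Q* = 138 and P* = 91.
With the subsidy, sellers receive Ps = Pb + 21 for each unit, where Pb is the price buyers pay.
On the curves, Pb = 229 - Q and Ps = 68 + (1/6)Q; the wedge Ps − Pb = 21 gives 68 + (1/6)Q − (229 - Q) = 21, so Q' = 156.
Then Pb = 229 − 1·156 = 73 and Ps = 68 + (1/6)·156 = 94.
Buyers' price falls by P* − Pb = 91 − 73 = 18; sellers' price rises by Ps − P* = 94 − 91 = 3.
So producers capture 3/21 = 1/7 of each unit of subsidy.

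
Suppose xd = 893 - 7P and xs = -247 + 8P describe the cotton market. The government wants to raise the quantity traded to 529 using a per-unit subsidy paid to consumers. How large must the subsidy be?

Required subsidy s = 45 per unit

At x = 529, invert demand for the buyer price: Pb = (893 − 529)/7 = 52; invert supply for the seller price: Ps = (529 − (-247))/8 = 97.
The subsidy must fill the gap: s = Ps − Pb = 97 − 52 = 45.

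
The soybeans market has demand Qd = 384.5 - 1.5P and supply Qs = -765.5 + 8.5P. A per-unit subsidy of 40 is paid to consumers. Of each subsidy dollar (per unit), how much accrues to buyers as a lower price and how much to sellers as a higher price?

Pre-subsidy: 384.5 - 1.5P = -765.5 + 8.5P gives P* = 115, Q* = 212.
With the rebate, buyers effectively pay Pb = Ps − 40, where Ps is the price sellers receive.
Demand in terms of Ps becomes Qd = 384.5 − 1.5(Ps − 40) = 444.5 - 1.5Ps. Setting this equal to supply: 444.5 - 1.5Ps = -765.5 + 8.5Ps, so Ps = 121.
Buyers pay Pb = 121 − 40 = 81; Q' = -765.5 + 8.5·121 = 263.
Buyers' price falls by P* − Pb = 115 − 81 = 34; sellers' price rises by Ps − P* = 121 − 115 = 6.

Buyers gain 34 per unit; sellers gain 6 per unit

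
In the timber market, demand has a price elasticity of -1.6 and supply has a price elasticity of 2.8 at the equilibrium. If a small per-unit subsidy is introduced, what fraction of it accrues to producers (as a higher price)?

For a small subsidy around the equilibrium, the benefit split depends on the relative slopes, which at a point are proportional to the elasticities.
Buyer share = εs/(εs + |εd|) = 2.8/(2.8 + 1.6) = 7/11; seller share = |εd|/(εs + |εd|) = 4/11.
So producers capture 4/11 of the subsidy.

Producer share = 4/11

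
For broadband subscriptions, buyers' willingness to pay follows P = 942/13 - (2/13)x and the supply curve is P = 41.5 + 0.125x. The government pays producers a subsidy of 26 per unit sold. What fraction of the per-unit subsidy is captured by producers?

Pre-subsidy: 942/13 - (2/13)x = 41.5 + 0.125x gives x* = 3220/29 and P* = 1606/29.
With the subsidy, sellers receive Ps = Pb + 26 for each unit, where Pb is the price buyers pay.
On the curves, Pb = 942/13 - (2/13)x and Ps = 41.5 + 0.125x; the wedge Ps − Pb = 26 gives 41.5 + 0.125x − (942/13 - (2/13)x) = 26, so x' = 5924/29.
Then Pb = 942/13 − (2/13)·(5924/29) = 1190/29 and Ps = 41.5 + 0.125·(5924/29) = 1944/29.
Buyers' price falls by P* − Pb = 1606/29 − 1190/29 = 416/29; sellers' price rises by Ps − P* = 1944/29 − 1606/29 = 338/29.
So producers capture (338/29)/26 = 13/29 of each unit of subsidy.

Producer share = 13/29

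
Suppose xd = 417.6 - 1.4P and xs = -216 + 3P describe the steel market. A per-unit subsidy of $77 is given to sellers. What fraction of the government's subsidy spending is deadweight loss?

DWL / government spending = 49/386

Pre-subsidy: 417.6 - 1.4P = -216 + 3P gives P* = 144, x* = 216.
With the subsidy, sellers receive Ps = Pb + 77 for each unit, where Pb is the price buyers pay.
Supply in terms of Pb becomes xs = -216 + 3(Pb + 77) = 15 + 3Pb. Setting this equal to demand: 417.6 - 1.4Pb = 15 + 3Pb, so Pb = 91.5.
Sellers receive Ps = 91.5 + 77 = 168.5; x' = 417.6 − 1.4·91.5 = 289.5.
ΔCS = ½(216 + 289.5)(144 − 91.5) = 13269.375; ΔPS = ½(216 + 289.5)(168.5 − 144) = 6192.375.
Government spending = 77 × 289.5 = 22291.5.
DWL = ½ × 77 × (289.5 − 216) = 2829.75; fraction = 2829.75 / 22291.5 = 49/386.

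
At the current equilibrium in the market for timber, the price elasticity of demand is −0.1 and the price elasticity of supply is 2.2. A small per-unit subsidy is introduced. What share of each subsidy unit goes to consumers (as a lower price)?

For a small subsidy around the equilibrium, the benefit split depends on the relative slopes, which at a point are proportional to the elasticities.
Buyer share = εs/(εs + |εd|) = 2.2/(2.2 + 0.1) = 22/23; seller share = |εd|/(εs + |εd|) = 1/23.

Consumer share = 22/23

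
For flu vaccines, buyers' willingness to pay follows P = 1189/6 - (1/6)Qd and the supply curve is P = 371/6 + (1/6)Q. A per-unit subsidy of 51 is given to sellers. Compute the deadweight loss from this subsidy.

Deadweight loss = 3901.5

Pre-subsidy: 1189/6 - (1/6)Q = 371/6 + (1/6)Q gives Q* = 409 and P* = 130.
With the subsidy, sellers receive Ps = Pb + 51 for each unit, where Pb is the price buyers pay.
On the curves, Pb = 1189/6 - (1/6)Q and Ps = 371/6 + (1/6)Q; the wedge Ps − Pb = 51 gives 371/6 + (1/6)Q − (1189/6 - (1/6)Q) = 51, so Q' = 562.
Then Pb = 1189/6 − (1/6)·562 = 104.5 and Ps = 371/6 + (1/6)·562 = 155.5.
The subsidy expands output by 562 − 409 = 153 past the efficient level; on those units the gap between marginal cost and willingness to pay runs from 0 up to 51.
DWL = ½ × 51 × 153 = 3901.5.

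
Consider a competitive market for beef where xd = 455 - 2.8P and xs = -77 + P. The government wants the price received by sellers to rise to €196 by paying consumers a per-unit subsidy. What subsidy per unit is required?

At a seller price of 196, quantity supplied is -77 + 1·196 = 119.
Buyers absorb 119 only when they pay Pb with 455 − 2.8·Pb = 119, i.e. Pb = 120.
s = Ps − Pb = 196 − 120 = 76.

Required subsidy s = €76 per unit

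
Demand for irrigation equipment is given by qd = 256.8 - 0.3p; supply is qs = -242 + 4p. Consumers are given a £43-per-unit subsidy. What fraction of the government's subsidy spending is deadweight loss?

Pre-subsidy: 256.8 - 0.3p = -242 + 4p gives p* = 116, q* = 222.
With the rebate, buyers effectively pay pb = ps − 43, where ps is the price sellers receive.
Demand in terms of ps becomes qd = 256.8 − 0.3(ps − 43) = 269.7 - 0.3ps. Setting this equal to supply: 269.7 - 0.3ps = -242 + 4ps, so ps = 119.
Buyers pay pb = 119 − 43 = 76; q' = -242 + 4·119 = 234.
ΔCS = ½(222 + 234)(116 − 76) = 9120; ΔPS = ½(222 + 234)(119 − 116) = 684.
Government spending = 43 × 234 = 10062.
DWL = ½ × 43 × (234 − 222) = 258; fraction = 258 / 10062 = 1/39.

DWL / government spending = 1/39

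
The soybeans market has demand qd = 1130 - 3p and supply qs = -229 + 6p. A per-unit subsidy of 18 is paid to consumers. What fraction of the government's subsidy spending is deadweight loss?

DWL / government spending = 18/713

Pre-subsidy: 1130 - 3p = -229 + 6p gives p* = 151, q* = 677.
With the rebate, buyers effectively pay pb = ps − 18, where ps is the price sellers receive.
Demand in terms of ps becomes qd = 1130 − 3(ps − 18) = 1184 - 3ps. Setting this equal to supply: 1184 - 3ps = -229 + 6ps, so ps = 157.
Buyers pay pb = 157 − 18 = 139; q' = -229 + 6·157 = 713.
ΔCS = ½(677 + 713)(151 − 139) = 8340; ΔPS = ½(677 + 713)(157 − 151) = 4170.
Government spending = 18 × 713 = 12834.
DWL = ½ × 18 × (713 − 677) = 324; fraction = 324 / 12834 = 18/713.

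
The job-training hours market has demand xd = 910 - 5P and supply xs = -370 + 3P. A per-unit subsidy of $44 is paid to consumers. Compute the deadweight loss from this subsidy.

Deadweight loss = $1815

Pre-subsidy: 910 - 5P = -370 + 3P gives P* = 160, x* = 110.
With the rebate, buyers effectively pay Pb = Ps − 44, where Ps is the price sellers receive.
Demand in terms of Ps becomes xd = 910 − 5(Ps − 44) = 1130 - 5Ps. Setting this equal to supply: 1130 - 5Ps = -370 + 3Ps, so Ps = 187.5.
Buyers pay Pb = 187.5 − 44 = 143.5; x' = -370 + 3·187.5 = 192.5.
The subsidy expands output by 192.5 − 110 = 82.5 past the efficient level; on those units the gap between marginal cost and willingness to pay runs from 0 up to 44.
DWL = ½ × 44 × 82.5 = 1815.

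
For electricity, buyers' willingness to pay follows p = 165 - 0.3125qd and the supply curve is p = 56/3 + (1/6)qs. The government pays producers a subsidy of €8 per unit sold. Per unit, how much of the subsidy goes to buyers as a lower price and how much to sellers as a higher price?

Pre-subsidy: 165 - 0.3125q = 56/3 + (1/6)q gives q* = 7024/23 and p* = 1600/23.
With the subsidy, sellers receive ps = pb + 8 for each unit, where pb is the price buyers pay.
On the curves, pb = 165 - 0.3125q and ps = 56/3 + (1/6)q; the wedge ps − pb = 8 gives 56/3 + (1/6)q − (165 - 0.3125q) = 8, so q' = 7408/23.
Then pb = 165 − 0.3125·(7408/23) = 1480/23 and ps = 56/3 + (1/6)·(7408/23) = 1664/23.
Buyers' price falls by p* − pb = 1600/23 − 1480/23 = 120/23; sellers' price rises by ps − p* = 1664/23 − 1600/23 = 64/23.

Buyers gain 120/23 per unit; sellers gain 64/23 per unit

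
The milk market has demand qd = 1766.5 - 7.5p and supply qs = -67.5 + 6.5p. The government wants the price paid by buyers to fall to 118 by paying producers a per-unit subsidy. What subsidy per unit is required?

Required subsidy s = 28 per unit

At a buyer price of 118, quantity demanded is 1766.5 − 7.5·118 = 881.5.
Sellers supply 881.5 only when they receive ps with -67.5 + 6.5·ps = 881.5, i.e. ps = 146.
s = ps − pb = 146 − 118 = 28.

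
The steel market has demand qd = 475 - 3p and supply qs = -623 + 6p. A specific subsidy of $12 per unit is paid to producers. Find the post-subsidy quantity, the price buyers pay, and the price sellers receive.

q' = 133; buyers pay $114; sellers receive $126

Pre-subsidy: 475 - 3p = -623 + 6p gives p* = 122, q* = 109.
With the subsidy, sellers receive ps = pb + 12 for each unit, where pb is the price buyers pay.
Supply in terms of pb becomes qs = -623 + 6(pb + 12) = -551 + 6pb. Setting this equal to demand: 475 - 3pb = -551 + 6pb, so pb = 114.
Sellers receive ps = 114 + 12 = 126; q' = 475 − 3·114 = 133.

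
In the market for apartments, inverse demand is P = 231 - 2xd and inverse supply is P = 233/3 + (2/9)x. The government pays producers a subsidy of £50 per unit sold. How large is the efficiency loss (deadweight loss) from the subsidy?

Deadweight loss = £562.5

Pre-subsidy: 231 - 2x = 233/3 + (2/9)x gives x* = 69 and P* = 93.
With the subsidy, sellers receive Ps = Pb + 50 for each unit, where Pb is the price buyers pay.
On the curves, Pb = 231 - 2x and Ps = 233/3 + (2/9)x; the wedge Ps − Pb = 50 gives 233/3 + (2/9)x − (231 - 2x) = 50, so x' = 91.5.
Then Pb = 231 − 2·91.5 = 48 and Ps = 233/3 + (2/9)·91.5 = 98.
The subsidy expands output by 91.5 − 69 = 22.5 past the efficient level; on those units the gap between marginal cost and willingness to pay runs from 0 up to 50.
DWL = ½ × 50 × 22.5 = 562.5.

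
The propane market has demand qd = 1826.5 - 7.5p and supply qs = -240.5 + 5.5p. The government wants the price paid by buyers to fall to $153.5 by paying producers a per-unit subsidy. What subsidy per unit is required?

At a buyer price of 153.5, quantity demanded is 1826.5 − 7.5·153.5 = 675.25.
Sellers supply 675.25 only when they receive ps with -240.5 + 5.5·ps = 675.25, i.e. ps = 166.5.
s = ps − pb = 166.5 − 153.5 = 13.

Required subsidy s = $13 per unit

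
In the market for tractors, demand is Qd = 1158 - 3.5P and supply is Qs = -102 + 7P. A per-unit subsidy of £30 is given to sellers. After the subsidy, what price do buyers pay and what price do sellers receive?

Buyers pay £100; sellers receive £130

Pre-subsidy: 1158 - 3.5P = -102 + 7P gives P* = 120, Q* = 738.
With the subsidy, sellers receive Ps = Pb + 30 for each unit, where Pb is the price buyers pay.
Supply in terms of Pb becomes Qs = -102 + 7(Pb + 30) = 108 + 7Pb. Setting this equal to demand: 1158 - 3.5Pb = 108 + 7Pb, so Pb = 100.
Sellers receive Ps = 100 + 30 = 130; Q' = 1158 − 3.5·100 = 808.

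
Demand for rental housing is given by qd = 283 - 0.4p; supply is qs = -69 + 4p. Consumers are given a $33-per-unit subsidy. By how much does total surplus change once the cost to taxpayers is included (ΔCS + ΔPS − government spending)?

Net change in total surplus = -$198

Pre-subsidy: 283 - 0.4p = -69 + 4p gives p* = 80, q* = 251.
With the rebate, buyers effectively pay pb = ps − 33, where ps is the price sellers receive.
Demand in terms of ps becomes qd = 283 − 0.4(ps − 33) = 296.2 - 0.4ps. Setting this equal to supply: 296.2 - 0.4ps = -69 + 4ps, so ps = 83.
Buyers pay pb = 83 − 33 = 50; q' = -69 + 4·83 = 263.
ΔCS = ½(251 + 263)(80 − 50) = 7710; ΔPS = ½(251 + 263)(83 − 80) = 771.
Government spending = 33 × 263 = 8679.
Net change = 7710 + 771 − 8679 = -198. The loss equals the DWL triangle ½·33·12.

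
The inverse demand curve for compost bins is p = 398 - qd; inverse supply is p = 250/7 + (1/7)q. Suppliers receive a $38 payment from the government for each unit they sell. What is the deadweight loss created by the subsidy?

Pre-subsidy: 398 - q = 250/7 + (1/7)q gives q* = 317 and p* = 81.
With the subsidy, sellers receive ps = pb + 38 for each unit, where pb is the price buyers pay.
On the curves, pb = 398 - q and ps = 250/7 + (1/7)q; the wedge ps − pb = 38 gives 250/7 + (1/7)q − (398 - q) = 38, so q' = 350.25.
Then pb = 398 − 1·350.25 = 47.75 and ps = 250/7 + (1/7)·350.25 = 85.75.
The subsidy expands output by 350.25 − 317 = 33.25 past the efficient level; on those units the gap between marginal cost and willingness to pay runs from 0 up to 38.
DWL = ½ × 38 × 33.25 = 631.75.

Deadweight loss = $631.75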